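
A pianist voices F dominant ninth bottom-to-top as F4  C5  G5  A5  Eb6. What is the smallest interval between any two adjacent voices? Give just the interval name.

Adjacent intervals: F4→C5 = perfect fifth; C5→G5 = perfect fifth; G5→A5 = major second; A5→Eb6 = diminished fifth.
The smallest is G5 to A5, a major second (2 semitones).

major second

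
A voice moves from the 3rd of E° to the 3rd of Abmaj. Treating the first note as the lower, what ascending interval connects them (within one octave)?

E° has G as its 3rd, and Abmaj has C as its 3rd.
Counting 4 letters and 5 half steps from G gives a perfect fourth.

P4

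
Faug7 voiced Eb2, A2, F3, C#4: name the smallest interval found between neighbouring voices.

augmented fourth

Adjacent intervals: Eb2→A2 = augmented fourth; A2→F3 = minor sixth; F3→C#4 = augmented fifth.
The smallest is Eb2 to A2, an augmented fourth (6 semitones).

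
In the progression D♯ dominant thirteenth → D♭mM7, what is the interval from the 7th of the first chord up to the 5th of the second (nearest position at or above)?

diminished sixth

D♯ dominant thirteenth has C♯ as its 7th, and D♭mM7 has A♭ as its 5th.
From C♯ to A♭: 7 semitones over a sixth = diminished.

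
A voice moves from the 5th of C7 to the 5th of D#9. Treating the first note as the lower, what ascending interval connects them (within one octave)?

The 5th of C7 is G; the 5th of D#9 is A#.
From G to A#: 3 semitones over a second = augmented.

augmented second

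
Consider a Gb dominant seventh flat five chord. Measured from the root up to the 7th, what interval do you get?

minor seventh

Gb dominant seventh flat five: Gb–Bb–Dbb–Fb.
So we need the interval from Gb up to Fb.
Gb up to Fb is 10 semitones, a half step narrower than a major seventh, so the interval is minor.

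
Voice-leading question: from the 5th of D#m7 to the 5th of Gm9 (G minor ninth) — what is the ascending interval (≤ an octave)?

D#m7 has A# as its 5th, and Gm9 (G minor ninth) has D as its 5th.
From A# to D: 4 semitones over a fourth = diminished.

diminished fourth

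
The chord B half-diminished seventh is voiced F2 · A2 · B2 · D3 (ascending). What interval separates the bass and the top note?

The outer voices are F2 and D3.
F up to D spans 6 letter names and 9 semitones — a major sixth.

major sixth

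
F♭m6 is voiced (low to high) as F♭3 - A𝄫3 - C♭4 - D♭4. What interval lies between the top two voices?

major second

Those voices are C♭4 and D♭4.
Counting 2 letters and 2 half steps from C♭ gives a major second.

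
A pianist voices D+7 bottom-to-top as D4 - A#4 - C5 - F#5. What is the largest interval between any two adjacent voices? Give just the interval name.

augmented fifth

Adjacent intervals: D4→A#4 = augmented fifth; A#4→C5 = diminished third; C5→F#5 = augmented fourth.
The largest is D4 to A#4, an augmented fifth (8 semitones).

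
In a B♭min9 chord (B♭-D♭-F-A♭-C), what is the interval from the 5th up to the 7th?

m3

So we need the interval from F up to A♭.
F up to A♭ is 3 semitones, a half step narrower than a major third, so the interval is minor.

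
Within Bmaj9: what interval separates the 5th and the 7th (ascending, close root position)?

major 3rd

Bmaj9 (B major ninth): B, D♯, F♯, A♯, C♯.
That puts F♯ below A♯.
Counting 3 letters and 4 half steps from F♯ gives a major third.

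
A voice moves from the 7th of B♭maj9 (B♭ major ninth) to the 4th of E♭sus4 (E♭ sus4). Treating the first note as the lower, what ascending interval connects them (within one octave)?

diminished octave

The 7th of B♭maj9 (B♭ major ninth) is A; the 4th of E♭sus4 (E♭ sus4) is A♭.
A up to A♭ is 11 semitones, a half step narrower than a perfect octave, so the interval is diminished.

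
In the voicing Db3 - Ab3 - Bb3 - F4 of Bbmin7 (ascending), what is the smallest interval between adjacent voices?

major 2nd

Adjacent intervals: Db3→Ab3 = perfect fifth; Ab3→Bb3 = major second; Bb3→F4 = perfect fifth.
The smallest is Ab3 to Bb3, a major second (2 semitones).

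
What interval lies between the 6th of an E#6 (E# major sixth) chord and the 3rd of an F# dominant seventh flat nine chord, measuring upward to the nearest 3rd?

E#6 (E# major sixth) has C## as its 6th, and F# dominant seventh flat nine has A# as its 3rd.
From C## to A#: 8 semitones over a sixth = minor.

minor sixth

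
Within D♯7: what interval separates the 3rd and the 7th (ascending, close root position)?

diminished fifth

The chord tones of D♯ dominant seventh are D♯, F𝄪, A♯, C♯.
So we need the interval from F𝄪 up to C♯.
F𝄪 up to C♯ is 6 semitones, a half step narrower than a perfect fifth, so the interval is diminished.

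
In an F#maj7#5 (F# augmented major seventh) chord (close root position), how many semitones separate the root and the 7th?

F#+maj7: F# A# C## E#.
F# to E# is a major seventh: 11 semitones.

11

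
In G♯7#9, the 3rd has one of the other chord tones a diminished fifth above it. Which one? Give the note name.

G♯7#9 (G♯ dominant seventh sharp nine) is spelled G♯ B♯ D♯ F♯ A𝄪.
The 3rd is B♯. A diminished fifth above B♯ is F♯.
F♯ is the chord's 7th.

F#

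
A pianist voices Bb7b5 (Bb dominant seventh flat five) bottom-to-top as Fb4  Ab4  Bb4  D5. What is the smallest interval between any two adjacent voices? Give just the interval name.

Adjacent intervals: Fb4→Ab4 = major third; Ab4→Bb4 = major second; Bb4→D5 = major third.
The smallest is Ab4 to Bb4, a major second (2 semitones).

major second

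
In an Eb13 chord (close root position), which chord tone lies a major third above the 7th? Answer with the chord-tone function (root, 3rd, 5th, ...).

Eb13 (Eb dominant thirteenth) is spelled Eb, G, Bb, Db, F, C.
The 7th is Db. A major third above Db is F.
F is the chord's 9th.

9th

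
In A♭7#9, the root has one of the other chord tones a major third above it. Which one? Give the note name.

A♭7#9 (A♭ dominant seventh sharp nine): A♭-C-E♭-G♭-B.
The root is A♭. A major third above A♭ is C.
C is the chord's 3rd.

C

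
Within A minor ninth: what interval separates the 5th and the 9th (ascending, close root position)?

Am9 is spelled A C E G B.
That puts E below B.
E up to B spans 5 letter names and 7 semitones — a perfect fifth.

perfect fifth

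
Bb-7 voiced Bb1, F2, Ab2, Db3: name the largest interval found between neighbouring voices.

P5

Adjacent intervals: Bb1→F2 = perfect fifth; F2→Ab2 = minor third; Ab2→Db3 = perfect fourth.
The largest is Bb1 to F2, a perfect fifth (7 semitones).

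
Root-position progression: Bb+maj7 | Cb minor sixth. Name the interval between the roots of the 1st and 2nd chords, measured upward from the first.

m2

The roots are Bb and Cb.
Bb up to Cb is 1 semitone, a half step narrower than a major second, so the interval is minor.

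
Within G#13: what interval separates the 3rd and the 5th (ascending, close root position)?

minor 3rd

G#13 is spelled G#, B#, D#, F#, A#, E#.
3rd = B#; 5th = D#.
From B# to D#: 3 semitones over a third = minor.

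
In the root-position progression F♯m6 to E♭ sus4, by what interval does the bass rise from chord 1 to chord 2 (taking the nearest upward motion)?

diminished 7th

The roots are F♯ and E♭.
From F♯ to E♭: 9 semitones over a seventh = diminished.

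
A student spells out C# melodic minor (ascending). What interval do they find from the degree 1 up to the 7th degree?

The scale runs C# D# E F# G# A# B#.
Degree 1 = C#; 7th scale degree = B#.
C# up to B# spans 7 letter names and 11 semitones — a major seventh.

major seventh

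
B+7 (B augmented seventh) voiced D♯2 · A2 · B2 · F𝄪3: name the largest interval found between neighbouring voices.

A5

Adjacent intervals: D♯2→A2 = diminished fifth; A2→B2 = major second; B2→F𝄪3 = augmented fifth.
The largest is B2 to F𝄪3, an augmented fifth (8 semitones).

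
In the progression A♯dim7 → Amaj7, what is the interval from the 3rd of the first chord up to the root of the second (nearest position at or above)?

A♯dim7 has C♯ as its 3rd, and Amaj7 has A as its root.
From C♯ to A: 8 semitones over a sixth = minor.

minor 6th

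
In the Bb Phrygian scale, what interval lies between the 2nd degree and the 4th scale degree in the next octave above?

Spelling the Bb Phrygian scale: Bb Cb Db Eb F Gb Ab.
So we need the interval from Cb up to Eb.
Cb up to Eb spans 10 letter names and 16 semitones — a major tenth.

major tenth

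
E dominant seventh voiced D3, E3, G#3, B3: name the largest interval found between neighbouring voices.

Adjacent intervals: D3→E3 = major second; E3→G#3 = major third; G#3→B3 = minor third.
The largest is E3 to G#3, a major third (4 semitones).

major third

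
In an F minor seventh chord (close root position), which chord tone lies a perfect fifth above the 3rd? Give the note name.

Eb

Fmin7 (F minor seventh): F–Ab–C–Eb.
The 3rd is Ab. A perfect fifth above Ab is Eb.
Eb is the chord's 7th.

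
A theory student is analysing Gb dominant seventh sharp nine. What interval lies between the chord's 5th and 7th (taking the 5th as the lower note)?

The chord tones of Gb dominant seventh sharp nine are Gb Bb Db Fb A.
So we need the interval from Db up to Fb.
3 letter names make it a third; at 3 semitones (a half step narrower than major) the quality is minor.

m3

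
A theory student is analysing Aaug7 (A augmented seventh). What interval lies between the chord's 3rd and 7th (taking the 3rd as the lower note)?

A augmented seventh is spelled A C# E# G.
The 3rd is C# and the 7th is G.
5 letter names make it a fifth; at 6 semitones (a half step narrower than perfect) the quality is diminished.

d5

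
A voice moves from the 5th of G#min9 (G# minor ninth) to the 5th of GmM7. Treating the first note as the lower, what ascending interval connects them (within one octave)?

G#min9 (G# minor ninth) has D# as its 5th, and GmM7 has D as its 5th.
8 letter names make it an octave; at 11 semitones (a half step narrower than perfect) the quality is diminished.

diminished octave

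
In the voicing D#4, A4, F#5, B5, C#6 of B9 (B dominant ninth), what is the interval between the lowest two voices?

Those voices are D#4 and A4.
5 letter names make it a fifth; at 6 semitones (a half step narrower than perfect) the quality is diminished.

diminished fifth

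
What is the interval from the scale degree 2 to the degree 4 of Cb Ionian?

m3

The scale runs Cb Db Eb Fb Gb Ab Bb.
That puts Db below Fb.
3 letter names make it a third; at 3 semitones (a half step narrower than major) the quality is minor.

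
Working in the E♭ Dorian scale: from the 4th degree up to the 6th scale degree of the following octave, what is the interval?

M10

The scale runs E♭ F G♭ A♭ B♭ C D♭.
4th degree = A♭; degree 6 (up an octave) = C.
Counting 10 letters and 16 half steps from A♭ gives a major tenth.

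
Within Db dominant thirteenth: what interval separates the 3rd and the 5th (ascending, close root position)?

Spelling the chord: Db-F-Ab-Cb-Eb-Bb.
3rd = F; 5th = Ab.
F up to Ab is 3 semitones, a half step narrower than a major third, so the interval is minor.

minor third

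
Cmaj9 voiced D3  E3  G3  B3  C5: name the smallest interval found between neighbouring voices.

Adjacent intervals: D3→E3 = major second; E3→G3 = minor third; G3→B3 = major third; B3→C5 = minor ninth.
The smallest is D3 to E3, a major second (2 semitones).

major 2nd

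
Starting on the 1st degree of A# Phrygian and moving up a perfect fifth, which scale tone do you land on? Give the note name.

E#

The scale is A# B C# D# E# F# G#.
The 1st degree is A#; a perfect fifth above that is E# — scale degree 5.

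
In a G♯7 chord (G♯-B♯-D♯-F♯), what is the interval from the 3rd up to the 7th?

diminished 5th

3rd = B♯; 7th = F♯.
From B♯ to F♯: 6 semitones over a fifth = diminished.
This 3–7 tritone is the characteristic tension at the heart of the dominant sound.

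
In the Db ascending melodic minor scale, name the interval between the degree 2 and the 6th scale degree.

The scale runs Db Eb Fb Gb Ab Bb C.
Degree 2 = Eb; 6th degree = Bb.
Counting 5 letters and 7 half steps from Eb gives a perfect fifth.

P5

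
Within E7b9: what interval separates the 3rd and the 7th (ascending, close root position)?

d5

E7b9: E-G♯-B-D-F.
That puts G♯ below D.
From G♯ to D: 6 semitones over a fifth = diminished.
That tritone between 3rd and 7th is what gives the dominant seventh its pull toward resolution.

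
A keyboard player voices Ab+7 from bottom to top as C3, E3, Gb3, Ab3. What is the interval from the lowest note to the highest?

The outer voices are C3 and Ab3.
C up to Ab is 8 semitones, a half step narrower than a major sixth, so the interval is minor.

minor sixth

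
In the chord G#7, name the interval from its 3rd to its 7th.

d5

The chord tones of G#7 (G# dominant seventh) are G#-B#-D#-F#.
So we need the interval from B# up to F#.
From B# to F#: 6 semitones over a fifth = diminished.
That tritone between 3rd and 7th is what gives the dominant seventh its pull toward resolution.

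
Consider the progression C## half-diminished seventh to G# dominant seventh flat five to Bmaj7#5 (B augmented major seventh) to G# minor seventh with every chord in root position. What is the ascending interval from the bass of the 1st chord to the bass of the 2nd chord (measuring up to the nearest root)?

The roots are C## and G#.
5 letter names make it a fifth; at 6 semitones (a half step narrower than perfect) the quality is diminished.

d5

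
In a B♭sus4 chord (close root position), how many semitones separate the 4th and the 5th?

B♭sus4 (B♭ sus4) is spelled B♭-E♭-F.
E♭ to F is a major second: 2 semitones.

2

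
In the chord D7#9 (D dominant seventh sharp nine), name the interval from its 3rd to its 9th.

M7

The chord tones of D7#9 (D dominant seventh sharp nine) are D, F♯, A, C, E♯.
3rd = F♯; 9th = E♯.
F♯ up to E♯ spans 7 letter names and 11 semitones — a major seventh.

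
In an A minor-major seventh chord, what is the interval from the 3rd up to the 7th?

AmM7: A–C–E–G#.
The 3rd is C and the 7th is G#.
5 letter names make it a fifth; at 8 semitones (a half step wider than perfect) the quality is augmented.

augmented 5th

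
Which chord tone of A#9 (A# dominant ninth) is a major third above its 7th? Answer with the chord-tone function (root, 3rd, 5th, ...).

9th

Spelling the chord: A#-C##-E#-G#-B#.
The 7th is G#. A major third above G# is B#.
B# is the chord's 9th.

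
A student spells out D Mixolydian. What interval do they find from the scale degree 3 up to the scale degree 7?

Spelling D Mixolydian: D E F♯ G A B C.
So we need the interval from F♯ up to C.
F♯ up to C is 6 semitones, a half step narrower than a perfect fifth, so the interval is diminished.

diminished fifth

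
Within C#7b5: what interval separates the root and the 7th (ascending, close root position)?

Spelling the chord: C#–E#–G–B.
Root = C#; 7th = B.
C# up to B is 10 semitones, a half step narrower than a major seventh, so the interval is minor.

minor seventh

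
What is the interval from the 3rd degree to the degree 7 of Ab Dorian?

The scale runs Ab Bb Cb Db Eb F Gb.
So we need the interval from Cb up to Gb.
Cb up to Gb spans 5 letter names and 7 semitones — a perfect fifth.

P5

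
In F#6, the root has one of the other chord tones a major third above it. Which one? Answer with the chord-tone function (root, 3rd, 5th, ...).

3rd

Spelling the chord: F# A# C# D#.
The root is F#. A major third above F# is A#.
A# is the chord's 3rd.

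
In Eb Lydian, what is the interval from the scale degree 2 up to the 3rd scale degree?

M2

Spelling Eb Lydian: Eb F G A Bb C D.
That puts F below G.
F up to G spans 2 letter names and 2 semitones — a major second.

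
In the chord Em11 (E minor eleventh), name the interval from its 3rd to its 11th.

Spelling the chord: E-G-B-D-F#-A.
3rd = G; 11th = A.
From G to A is 14 semitones, exactly the major ninth.

major ninth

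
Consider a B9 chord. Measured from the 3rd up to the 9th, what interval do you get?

minor 7th

B9 is spelled B D# F# A C#.
3rd = D#; 9th = C#.
From D# to C#: 10 semitones over a seventh = minor.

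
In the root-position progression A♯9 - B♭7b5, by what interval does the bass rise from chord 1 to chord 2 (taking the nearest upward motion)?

diminished second

The roots are A♯ and B♭.
A♯ up to B♭ is 0 semitones, a whole step narrower than a major second, so the interval is diminished.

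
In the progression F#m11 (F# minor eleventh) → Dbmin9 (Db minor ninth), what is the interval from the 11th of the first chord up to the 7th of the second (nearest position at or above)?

F#m11 (F# minor eleventh) has B as its 11th, and Dbmin9 (Db minor ninth) has Cb as its 7th.
B up to Cb is 0 semitones, a whole step narrower than a major second, so the interval is diminished.

diminished 2nd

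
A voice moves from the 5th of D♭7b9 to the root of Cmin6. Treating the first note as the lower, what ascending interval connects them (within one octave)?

D♭7b9 has A♭ as its 5th, and Cmin6 has C as its root.
From A♭ to C is 4 semitones, exactly the major third.

major third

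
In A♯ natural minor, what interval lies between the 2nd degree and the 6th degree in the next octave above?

diminished twelfth

The scale runs A♯ B♯ C♯ D♯ E♯ F♯ G♯.
The 2nd degree is B♯ and the scale degree 6 (up an octave) is F♯.
12 letter names make it a twelfth; at 18 semitones (a half step narrower than perfect) the quality is diminished.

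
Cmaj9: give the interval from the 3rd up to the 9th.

minor seventh

Spelling the chord: C-E-G-B-D.
3rd = E; 9th = D.
7 letter names make it a seventh; at 10 semitones (a half step narrower than major) the quality is minor.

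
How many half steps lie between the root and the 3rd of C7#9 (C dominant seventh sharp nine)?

C7#9: C, E, G, Bb, D#.
C to E is a major third: 4 semitones.

4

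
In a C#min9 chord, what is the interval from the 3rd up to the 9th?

major seventh

The chord tones of C#m9 are C#-E-G#-B-D#.
That puts E below D#.
Counting 7 letters and 11 half steps from E gives a major seventh.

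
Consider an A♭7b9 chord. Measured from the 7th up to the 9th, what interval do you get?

A♭7b9: A♭, C, E♭, G♭, B𝄫.
7th = G♭; 9th = B𝄫.
From G♭ to B𝄫: 3 semitones over a third = minor.

minor third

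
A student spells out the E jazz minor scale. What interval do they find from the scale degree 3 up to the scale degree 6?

Spelling the E jazz minor scale: E F♯ G A B C♯ D♯.
Scale degree 3 = G; 6th degree = C♯.
4 letter names make it a fourth; at 6 semitones (a half step wider than perfect) the quality is augmented.

augmented 4th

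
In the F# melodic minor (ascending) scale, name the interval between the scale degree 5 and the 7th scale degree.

major third

Spelling the F# melodic minor (ascending) scale: F# G# A B C# D# E#.
That puts C# below E#.
From C# to E# is 4 semitones, exactly the major third.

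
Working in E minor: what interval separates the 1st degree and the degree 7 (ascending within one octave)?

E natural minor: E F# G A B C D.
The 1st degree is E and the 7th degree is D.
From E to D: 10 semitones over a seventh = minor.

minor 7th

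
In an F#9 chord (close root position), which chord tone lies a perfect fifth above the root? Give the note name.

The chord tones of F#9 are F# A# C# E G#.
The root is F#. A perfect fifth above F# is C#.
C# is the chord's 5th.

C#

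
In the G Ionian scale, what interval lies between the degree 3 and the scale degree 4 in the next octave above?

m9

The scale runs G A B C D E F#.
Degree 3 = B; degree 4 (up an octave) = C.
9 letter names make it a ninth; at 13 semitones (a half step narrower than major) the quality is minor.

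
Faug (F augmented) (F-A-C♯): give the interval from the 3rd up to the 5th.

So we need the interval from A up to C♯.
From A to C♯ is 4 semitones, exactly the major third.

major 3rd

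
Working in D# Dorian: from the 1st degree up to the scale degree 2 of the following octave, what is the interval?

major 9th

D# dorian: D# E# F# G# A# B# C#.
1st degree = D#; 2nd scale degree (up an octave) = E#.
Counting 9 letters and 14 half steps from D# gives a major ninth.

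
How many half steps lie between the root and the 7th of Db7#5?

10

Db7#5 (Db augmented seventh) is spelled Db, F, A, Cb.
Db to Cb is a minor seventh: 10 semitones.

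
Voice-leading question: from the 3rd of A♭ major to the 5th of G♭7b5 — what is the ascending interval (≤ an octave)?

The 3rd of A♭ major is C; the 5th of G♭7b5 is D𝄫.
C up to D𝄫 is 0 semitones, a whole step narrower than a major second, so the interval is diminished.

diminished second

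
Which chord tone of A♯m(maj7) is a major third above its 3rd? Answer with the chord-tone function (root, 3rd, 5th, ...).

5th

A♯m(maj7): A♯, C♯, E♯, G𝄪.
The 3rd is C♯. A major third above C♯ is E♯.
E♯ is the chord's 5th.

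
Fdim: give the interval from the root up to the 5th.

diminished fifth

F° (F diminished) is spelled F, A♭, C♭.
Root = F; 5th = C♭.
From F to C♭: 6 semitones over a fifth = diminished.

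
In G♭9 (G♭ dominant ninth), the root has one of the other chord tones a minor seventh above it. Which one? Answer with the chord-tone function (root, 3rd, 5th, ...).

The chord tones of G♭9 are G♭, B♭, D♭, F♭, A♭.
The root is G♭. A minor seventh above G♭ is F♭.
F♭ is the chord's 7th.

7th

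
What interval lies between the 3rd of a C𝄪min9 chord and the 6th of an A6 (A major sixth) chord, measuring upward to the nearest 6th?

The 3rd of C𝄪min9 is E♯; the 6th of A6 (A major sixth) is F♯.
E♯ up to F♯ is 1 semitone, a half step narrower than a major second, so the interval is minor.

minor second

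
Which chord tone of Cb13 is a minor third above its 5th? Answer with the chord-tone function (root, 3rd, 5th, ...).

7th

Cb13 (Cb dominant thirteenth) is spelled Cb-Eb-Gb-Bbb-Db-Ab.
The 5th is Gb. A minor third above Gb is Bbb.
Bbb is the chord's 7th.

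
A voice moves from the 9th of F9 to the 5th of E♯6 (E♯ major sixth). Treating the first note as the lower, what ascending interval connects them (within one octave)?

A3

The 9th of F9 is G; the 5th of E♯6 (E♯ major sixth) is B♯.
G up to B♯ is 5 semitones, a half step wider than a major third, so the interval is augmented.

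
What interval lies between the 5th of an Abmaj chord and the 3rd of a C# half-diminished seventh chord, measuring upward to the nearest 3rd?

A1

The 5th of Abmaj is Eb; the 3rd of C# half-diminished seventh is E.
Eb up to E is 1 semitone, a half step wider than a perfect unison, so the interval is augmented.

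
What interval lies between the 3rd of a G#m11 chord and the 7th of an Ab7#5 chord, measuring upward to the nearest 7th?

G#m11 has B as its 3rd, and Ab7#5 has Gb as its 7th.
From B to Gb: 7 semitones over a sixth = diminished.

d6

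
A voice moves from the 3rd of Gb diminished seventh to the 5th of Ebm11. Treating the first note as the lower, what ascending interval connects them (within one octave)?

A1

Gb diminished seventh has Bbb as its 3rd, and Ebm11 has Bb as its 5th.
Bbb up to Bb is 1 semitone, a half step wider than a perfect unison, so the interval is augmented.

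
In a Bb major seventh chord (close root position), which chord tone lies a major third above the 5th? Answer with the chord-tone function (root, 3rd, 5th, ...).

7th

The chord tones of Bb major seventh are Bb–D–F–A.
The 5th is F. A major third above F is A.
A is the chord's 7th.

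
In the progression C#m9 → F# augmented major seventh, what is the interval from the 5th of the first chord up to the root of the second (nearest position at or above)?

minor seventh

C#m9 has G# as its 5th, and F# augmented major seventh has F# as its root.
G# up to F# is 10 semitones, a half step narrower than a major seventh, so the interval is minor.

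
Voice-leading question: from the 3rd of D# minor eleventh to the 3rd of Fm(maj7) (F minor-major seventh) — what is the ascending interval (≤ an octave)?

D# minor eleventh has F# as its 3rd, and Fm(maj7) (F minor-major seventh) has Ab as its 3rd.
F# up to Ab is 2 semitones, a whole step narrower than a major third, so the interval is diminished.

diminished 3rd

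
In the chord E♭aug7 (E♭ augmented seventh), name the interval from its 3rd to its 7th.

d5

E♭ augmented seventh is spelled E♭, G, B, D♭.
That puts G below D♭.
From G to D♭: 6 semitones over a fifth = diminished.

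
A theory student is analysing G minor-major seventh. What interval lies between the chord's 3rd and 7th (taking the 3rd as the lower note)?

A5

The chord tones of G minor-major seventh are G B♭ D F♯.
So we need the interval from B♭ up to F♯.
5 letter names make it a fifth; at 8 semitones (a half step wider than perfect) the quality is augmented.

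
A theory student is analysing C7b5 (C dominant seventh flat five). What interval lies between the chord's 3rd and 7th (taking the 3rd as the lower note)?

diminished fifth

C7b5: C, E, Gb, Bb.
3rd = E; 7th = Bb.
E up to Bb is 6 semitones, a half step narrower than a perfect fifth, so the interval is diminished.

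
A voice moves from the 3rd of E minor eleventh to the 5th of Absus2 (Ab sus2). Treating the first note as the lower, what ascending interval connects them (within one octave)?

minor sixth

The 3rd of E minor eleventh is G; the 5th of Absus2 (Ab sus2) is Eb.
6 letter names make it a sixth; at 8 semitones (a half step narrower than major) the quality is minor.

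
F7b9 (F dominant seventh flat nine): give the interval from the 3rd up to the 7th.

diminished fifth

F7b9 is spelled F–A–C–Eb–Gb.
The 3rd is A and the 7th is Eb.
A up to Eb is 6 semitones, a half step narrower than a perfect fifth, so the interval is diminished.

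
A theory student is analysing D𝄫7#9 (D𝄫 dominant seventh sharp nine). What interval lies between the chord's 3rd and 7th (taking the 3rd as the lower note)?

diminished fifth

Spelling the chord: D𝄫–F♭–A𝄫–C𝄫–E♭.
That puts F♭ below C𝄫.
5 letter names make it a fifth; at 6 semitones (a half step narrower than perfect) the quality is diminished.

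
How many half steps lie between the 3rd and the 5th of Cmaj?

The chord tones of Cmaj (C major) are C E G.
E to G is a minor third: 3 semitones.

3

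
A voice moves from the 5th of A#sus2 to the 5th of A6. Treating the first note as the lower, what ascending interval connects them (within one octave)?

A#sus2 has E# as its 5th, and A6 has E as its 5th.
E# up to E is 11 semitones, a half step narrower than a perfect octave, so the interval is diminished.

diminished octave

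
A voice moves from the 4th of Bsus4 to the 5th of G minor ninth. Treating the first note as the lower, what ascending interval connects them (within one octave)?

minor seventh

Bsus4 has E as its 4th, and G minor ninth has D as its 5th.
7 letter names make it a seventh; at 10 semitones (a half step narrower than major) the quality is minor.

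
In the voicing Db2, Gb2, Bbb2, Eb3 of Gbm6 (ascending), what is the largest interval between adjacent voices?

Adjacent intervals: Db2→Gb2 = perfect fourth; Gb2→Bbb2 = minor third; Bbb2→Eb3 = augmented fourth.
The largest is Bbb2 to Eb3, an augmented fourth (6 semitones).

augmented fourth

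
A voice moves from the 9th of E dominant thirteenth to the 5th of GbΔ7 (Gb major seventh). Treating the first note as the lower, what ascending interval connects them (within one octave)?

E dominant thirteenth has F# as its 9th, and GbΔ7 (Gb major seventh) has Db as its 5th.
From F# to Db: 7 semitones over a sixth = diminished.

d6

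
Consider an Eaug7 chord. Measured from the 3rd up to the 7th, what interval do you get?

diminished fifth

Spelling the chord: E-G#-B#-D.
That puts G# below D.
G# up to D is 6 semitones, a half step narrower than a perfect fifth, so the interval is diminished.
That tritone between 3rd and 7th is what gives the dominant seventh its pull toward resolution.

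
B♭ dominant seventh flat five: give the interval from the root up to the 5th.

diminished fifth

B♭7b5 is spelled B♭ D F♭ A♭.
That puts B♭ below F♭.
5 letter names make it a fifth; at 6 semitones (a half step narrower than perfect) the quality is diminished.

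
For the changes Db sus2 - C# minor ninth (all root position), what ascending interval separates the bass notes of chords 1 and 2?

The roots are Db and C#.
Db up to C# is 12 semitones, a half step wider than a major seventh, so the interval is augmented.

A7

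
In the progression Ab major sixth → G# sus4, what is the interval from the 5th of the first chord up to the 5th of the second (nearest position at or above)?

augmented 7th

The 5th of Ab major sixth is Eb; the 5th of G# sus4 is D#.
Eb up to D# is 12 semitones, a half step wider than a major seventh, so the interval is augmented.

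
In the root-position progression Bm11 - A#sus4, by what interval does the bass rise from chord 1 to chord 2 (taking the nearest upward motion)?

major seventh

The roots are B and A#.
Counting 7 letters and 11 half steps from B gives a major seventh.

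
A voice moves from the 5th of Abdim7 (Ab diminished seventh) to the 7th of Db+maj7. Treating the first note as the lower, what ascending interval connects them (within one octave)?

Abdim7 (Ab diminished seventh) has Ebb as its 5th, and Db+maj7 has C as its 7th.
From Ebb to C: 10 semitones over a sixth = augmented.

augmented sixth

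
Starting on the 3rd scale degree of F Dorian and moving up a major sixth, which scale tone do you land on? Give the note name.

The scale is F G Ab Bb C D Eb.
The 3rd scale degree is Ab; a major sixth above that is F — scale degree 1.

F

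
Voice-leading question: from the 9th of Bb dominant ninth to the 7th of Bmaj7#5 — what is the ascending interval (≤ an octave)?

augmented sixth

The 9th of Bb dominant ninth is C; the 7th of Bmaj7#5 is A#.
C up to A# is 10 semitones, a half step wider than a major sixth, so the interval is augmented.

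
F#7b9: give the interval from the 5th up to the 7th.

F#7b9 is spelled F#-A#-C#-E-G.
5th = C#; 7th = E.
From C# to E: 3 semitones over a third = minor.

m3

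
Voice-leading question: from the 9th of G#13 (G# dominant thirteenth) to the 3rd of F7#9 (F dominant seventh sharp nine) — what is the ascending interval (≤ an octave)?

diminished octave

The 9th of G#13 (G# dominant thirteenth) is A#; the 3rd of F7#9 (F dominant seventh sharp nine) is A.
8 letter names make it an octave; at 11 semitones (a half step narrower than perfect) the quality is diminished.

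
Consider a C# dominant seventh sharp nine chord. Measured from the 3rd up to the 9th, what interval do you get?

M7

The chord tones of C# dominant seventh sharp nine are C#-E#-G#-B-D##.
So we need the interval from E# up to D##.
E# up to D## spans 7 letter names and 11 semitones — a major seventh.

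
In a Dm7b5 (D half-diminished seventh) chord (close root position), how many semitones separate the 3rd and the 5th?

3

Dø7 (D half-diminished seventh) is spelled D F A♭ C.
F to A♭ is a minor third: 3 semitones.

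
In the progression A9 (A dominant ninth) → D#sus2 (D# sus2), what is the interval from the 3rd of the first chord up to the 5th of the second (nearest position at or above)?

major sixth

The 3rd of A9 (A dominant ninth) is C#; the 5th of D#sus2 (D# sus2) is A#.
C# up to A# spans 6 letter names and 9 semitones — a major sixth.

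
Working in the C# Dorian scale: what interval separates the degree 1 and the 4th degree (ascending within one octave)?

P4

Spelling the C# Dorian scale: C# D# E F# G# A# B.
Degree 1 = C#; 4th degree = F#.
From C# to F# is 5 semitones, exactly the perfect fourth.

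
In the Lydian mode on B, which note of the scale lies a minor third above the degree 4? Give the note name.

The scale is B C♯ D♯ E♯ F♯ G♯ A♯.
The degree 4 is E♯; a minor third above that is G♯ — scale degree 6.

G#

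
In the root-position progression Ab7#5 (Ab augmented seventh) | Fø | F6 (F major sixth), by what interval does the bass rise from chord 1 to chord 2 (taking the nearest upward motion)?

major sixth

The roots are Ab and F.
From Ab to F is 9 semitones, exactly the major sixth.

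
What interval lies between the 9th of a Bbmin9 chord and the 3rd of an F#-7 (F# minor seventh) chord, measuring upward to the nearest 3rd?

Bbmin9 has C as its 9th, and F#-7 (F# minor seventh) has A as its 3rd.
From C to A is 9 semitones, exactly the major sixth.

M6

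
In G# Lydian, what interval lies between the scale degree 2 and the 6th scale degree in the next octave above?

perfect twelfth

The scale runs G# A# B# C## D# E# F##.
The scale degree 2 is A# and the scale degree 6 (up an octave) is E#.
Counting 12 letters and 19 half steps from A# gives a perfect twelfth.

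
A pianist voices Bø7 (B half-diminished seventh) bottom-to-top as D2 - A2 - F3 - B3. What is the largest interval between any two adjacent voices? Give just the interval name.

Adjacent intervals: D2→A2 = perfect fifth; A2→F3 = minor sixth; F3→B3 = augmented fourth.
The largest is A2 to F3, a minor sixth (8 semitones).

minor sixth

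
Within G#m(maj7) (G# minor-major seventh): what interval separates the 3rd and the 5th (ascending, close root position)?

major third

G# minor-major seventh: G#, B, D#, F##.
3rd = B; 5th = D#.
B up to D# spans 3 letter names and 4 semitones — a major third.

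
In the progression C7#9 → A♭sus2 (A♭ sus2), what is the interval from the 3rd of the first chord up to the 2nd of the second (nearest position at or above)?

C7#9 has E as its 3rd, and A♭sus2 (A♭ sus2) has B♭ as its 2nd.
E up to B♭ is 6 semitones, a half step narrower than a perfect fifth, so the interval is diminished.

diminished fifth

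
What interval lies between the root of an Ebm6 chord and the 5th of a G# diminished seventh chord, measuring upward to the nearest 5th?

Ebm6 has Eb as its root, and G# diminished seventh has D as its 5th.
Counting 7 letters and 11 half steps from Eb gives a major seventh.

major seventh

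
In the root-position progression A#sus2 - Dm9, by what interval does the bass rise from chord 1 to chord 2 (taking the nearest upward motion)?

diminished 4th

The roots are A# and D.
A# up to D is 4 semitones, a half step narrower than a perfect fourth, so the interval is diminished.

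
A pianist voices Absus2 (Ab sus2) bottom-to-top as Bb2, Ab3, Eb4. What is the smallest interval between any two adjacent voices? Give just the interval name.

perfect fifth

Adjacent intervals: Bb2→Ab3 = minor seventh; Ab3→Eb4 = perfect fifth.
The smallest is Ab3 to Eb4, a perfect fifth (7 semitones).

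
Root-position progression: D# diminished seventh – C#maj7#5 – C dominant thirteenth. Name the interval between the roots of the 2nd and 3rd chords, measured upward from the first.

The roots are C# and C.
From C# to C: 11 semitones over an octave = diminished.

diminished octave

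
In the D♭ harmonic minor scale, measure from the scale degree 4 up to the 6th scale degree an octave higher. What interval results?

minor 10th

D♭ harmonic minor: D♭ E♭ F♭ G♭ A♭ B𝄫 C.
Scale degree 4 = G♭; degree 6 (up an octave) = B𝄫.
From G♭ to B𝄫: 15 semitones over a tenth = minor.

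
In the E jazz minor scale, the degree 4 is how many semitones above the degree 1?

5

The scale is E F# G A B C# D#.
E up to A is a perfect fourth — 5 semitones.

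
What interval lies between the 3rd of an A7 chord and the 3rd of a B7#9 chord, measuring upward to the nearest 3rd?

A7 has C♯ as its 3rd, and B7#9 has D♯ as its 3rd.
Counting 2 letters and 2 half steps from C♯ gives a major second.

major 2nd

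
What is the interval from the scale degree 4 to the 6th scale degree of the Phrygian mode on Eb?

Eb phrygian: Eb Fb Gb Ab Bb Cb Db.
Scale degree 4 = Ab; degree 6 = Cb.
Ab up to Cb is 3 semitones, a half step narrower than a major third, so the interval is minor.

minor third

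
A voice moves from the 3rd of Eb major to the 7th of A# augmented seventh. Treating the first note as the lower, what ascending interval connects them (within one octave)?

A1

Eb major has G as its 3rd, and A# augmented seventh has G# as its 7th.
G up to G# is 1 semitone, a half step wider than a perfect unison, so the interval is augmented.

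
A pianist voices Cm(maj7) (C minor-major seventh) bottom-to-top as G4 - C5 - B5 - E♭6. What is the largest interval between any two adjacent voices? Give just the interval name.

Adjacent intervals: G4→C5 = perfect fourth; C5→B5 = major seventh; B5→E♭6 = diminished fourth.
The largest is C5 to B5, a major seventh (11 semitones).

major seventh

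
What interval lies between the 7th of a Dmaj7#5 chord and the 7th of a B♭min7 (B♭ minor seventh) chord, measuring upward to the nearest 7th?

diminished sixth

Dmaj7#5 has C♯ as its 7th, and B♭min7 (B♭ minor seventh) has A♭ as its 7th.
C♯ up to A♭ is 7 semitones, a whole step narrower than a major sixth, so the interval is diminished.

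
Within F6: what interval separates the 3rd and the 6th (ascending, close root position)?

P4

Spelling the chord: F A C D.
That puts A below D.
A up to D spans 4 letter names and 5 semitones — a perfect fourth.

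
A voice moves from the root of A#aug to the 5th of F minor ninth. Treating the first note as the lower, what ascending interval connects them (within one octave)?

The root of A#aug is A#; the 5th of F minor ninth is C.
A# up to C is 2 semitones, a whole step narrower than a major third, so the interval is diminished.

diminished third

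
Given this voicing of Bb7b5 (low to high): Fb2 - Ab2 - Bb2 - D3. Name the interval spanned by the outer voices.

The outer voices are Fb2 and D3.
6 letter names make it a sixth; at 10 semitones (a half step wider than major) the quality is augmented.

augmented sixth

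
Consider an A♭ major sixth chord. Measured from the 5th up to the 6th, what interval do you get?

M2

A♭ major sixth: A♭–C–E♭–F.
The 5th is E♭ and the 6th is F.
E♭ up to F spans 2 letter names and 2 semitones — a major second.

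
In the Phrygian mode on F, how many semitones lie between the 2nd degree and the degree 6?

7

The scale is F Gb Ab Bb C Db Eb.
Gb up to Db is a perfect fifth — 7 semitones.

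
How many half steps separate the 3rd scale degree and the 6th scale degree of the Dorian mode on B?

The scale is B C# D E F# G# A.
D up to G# is an augmented fourth — 6 semitones.

6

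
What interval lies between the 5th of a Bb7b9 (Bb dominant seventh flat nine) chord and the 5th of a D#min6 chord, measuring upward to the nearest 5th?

augmented third

The 5th of Bb7b9 (Bb dominant seventh flat nine) is F; the 5th of D#min6 is A#.
From F to A#: 5 semitones over a third = augmented.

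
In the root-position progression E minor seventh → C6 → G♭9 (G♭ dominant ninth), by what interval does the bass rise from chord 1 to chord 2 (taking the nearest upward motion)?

The roots are E and C.
From E to C: 8 semitones over a sixth = minor.

minor 6th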